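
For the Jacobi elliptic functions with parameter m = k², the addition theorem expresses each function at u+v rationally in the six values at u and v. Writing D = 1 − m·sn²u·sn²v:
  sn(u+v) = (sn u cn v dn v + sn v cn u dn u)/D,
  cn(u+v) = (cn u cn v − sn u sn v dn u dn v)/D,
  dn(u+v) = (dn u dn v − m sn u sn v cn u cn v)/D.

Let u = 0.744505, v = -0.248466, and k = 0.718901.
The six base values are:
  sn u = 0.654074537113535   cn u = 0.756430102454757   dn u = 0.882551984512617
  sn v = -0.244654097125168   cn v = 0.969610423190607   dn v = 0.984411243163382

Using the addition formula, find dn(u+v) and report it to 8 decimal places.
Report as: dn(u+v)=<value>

m = k² = 0.516818647801
D = 1 − m·sn²u·sn²v = 0.9867658014272071
dn(u+v) = (dn u·dn v − m·sn u·sn v·cn u·cn v)/D = 0.929451524036641/0.9867658014272071 = 0.9419170411989657

dn(u+v)=0.94191704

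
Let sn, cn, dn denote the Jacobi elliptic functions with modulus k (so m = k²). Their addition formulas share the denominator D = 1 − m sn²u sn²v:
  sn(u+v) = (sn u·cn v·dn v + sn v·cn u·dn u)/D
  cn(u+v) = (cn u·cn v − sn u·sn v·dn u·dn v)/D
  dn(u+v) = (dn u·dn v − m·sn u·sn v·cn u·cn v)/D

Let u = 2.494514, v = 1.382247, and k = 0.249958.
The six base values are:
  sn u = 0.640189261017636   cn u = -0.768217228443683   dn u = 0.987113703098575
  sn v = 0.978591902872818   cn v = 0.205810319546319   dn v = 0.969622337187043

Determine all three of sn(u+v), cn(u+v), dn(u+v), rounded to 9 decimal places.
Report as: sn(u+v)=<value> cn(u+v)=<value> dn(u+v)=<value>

m = k² = 0.062479001764
D = 1 − m·sn²u·sn²v = 0.9754781016684331
sn(u+v) = (sn u·cn v·dn v + sn v·cn u·dn u)/D = -0.6143285432810128/0.9754781016684331 = -0.6297717419081789
cn(u+v) = (cn u·cn v − sn u·sn v·dn u·dn v)/D = -0.7577321213627404/0.9754781016684331 = -0.7767802476208687
dn(u+v) = (dn u·dn v − m·sn u·sn v·cn u·cn v)/D = 0.9633161366428714/0.9754781016684331 = 0.9875323033856319

sn(u+v)=-0.629771742 cn(u+v)=-0.776780248 dn(u+v)=0.987532303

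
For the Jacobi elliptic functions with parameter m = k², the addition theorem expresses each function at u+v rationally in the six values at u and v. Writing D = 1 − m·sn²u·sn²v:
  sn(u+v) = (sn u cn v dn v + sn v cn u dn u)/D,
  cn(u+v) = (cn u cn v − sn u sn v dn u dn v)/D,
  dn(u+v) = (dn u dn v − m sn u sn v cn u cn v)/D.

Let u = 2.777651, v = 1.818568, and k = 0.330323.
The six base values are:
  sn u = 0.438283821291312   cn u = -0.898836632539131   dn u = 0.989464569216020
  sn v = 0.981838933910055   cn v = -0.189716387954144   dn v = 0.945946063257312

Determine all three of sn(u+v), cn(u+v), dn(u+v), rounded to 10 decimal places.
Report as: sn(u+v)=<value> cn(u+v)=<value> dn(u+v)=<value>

m = k² = 0.109113284329
D = 1 − m·sn²u·sn²v = 0.9797945276931665
sn(u+v) = (sn u·cn v·dn v + sn v·cn u·dn u)/D = -0.9518702075067482/0.9797945276931665 = -0.9714998202203032
cn(u+v) = (cn u·cn v − sn u·sn v·dn u·dn v)/D = -0.2322507794573258/0.9797945276931665 = -0.237040290482269
dn(u+v) = (dn u·dn v − m·sn u·sn v·cn u·cn v)/D = 0.9279733149337278/0.9797945276931665 = 0.9471101222809982

sn(u+v)=-0.9714998202 cn(u+v)=-0.2370402905 dn(u+v)=0.9471101223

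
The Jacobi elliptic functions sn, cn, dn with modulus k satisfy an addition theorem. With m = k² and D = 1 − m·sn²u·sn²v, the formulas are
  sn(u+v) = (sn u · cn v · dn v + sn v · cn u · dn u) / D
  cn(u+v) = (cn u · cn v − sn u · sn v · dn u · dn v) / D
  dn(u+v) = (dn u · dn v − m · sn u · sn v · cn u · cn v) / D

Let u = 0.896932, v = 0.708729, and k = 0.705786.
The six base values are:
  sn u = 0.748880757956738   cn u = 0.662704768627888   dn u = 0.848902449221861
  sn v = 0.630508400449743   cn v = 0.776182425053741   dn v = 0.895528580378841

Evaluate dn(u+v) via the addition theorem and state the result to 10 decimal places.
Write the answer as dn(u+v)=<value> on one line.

dn(u+v)=0.7190924271

m = k² = 0.498133877796
D = 1 − m·sn²u·sn²v = 0.8889411487970298
dn(u+v) = (dn u·dn v − m·sn u·sn v·cn u·cn v)/D = 0.6392308482036774/0.8889411487970298 = 0.7190924270619312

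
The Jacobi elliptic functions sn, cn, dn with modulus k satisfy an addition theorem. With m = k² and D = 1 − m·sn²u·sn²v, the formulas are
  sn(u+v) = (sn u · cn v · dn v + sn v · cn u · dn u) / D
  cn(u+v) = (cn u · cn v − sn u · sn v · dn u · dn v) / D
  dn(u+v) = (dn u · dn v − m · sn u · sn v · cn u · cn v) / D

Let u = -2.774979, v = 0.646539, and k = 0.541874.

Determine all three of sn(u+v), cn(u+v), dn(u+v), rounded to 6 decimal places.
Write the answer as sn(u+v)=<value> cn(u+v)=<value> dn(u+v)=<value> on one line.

sn(u+v)=-0.937830 cn(u+v)=-0.347096 dn(u+v)=0.861248

sn u = -0.5918328802950725, cn u = -0.8060606936215401, dn u = 0.9471812115404012
sn v = 0.592714900366122, cn v = 0.8054123458725835, dn v = 0.9470192537887668
m = k² = 0.293627431876
D = 1 − m·sn²u·sn²v = 0.9638684580416777
sn(u+v) = (sn u·cn v·dn v + sn v·cn u·dn u)/D = -0.9039444605834551/0.9638684580416777 = -0.9378296935040575
cn(u+v) = (cn u·cn v − sn u·sn v·dn u·dn v)/D = -0.334554654112191/0.9638684580416777 = -0.347095759095506
dn(u+v) = (dn u·dn v − m·sn u·sn v·cn u·cn v)/D = 0.8301294193138498/0.9638684580416777 = 0.8612476239760457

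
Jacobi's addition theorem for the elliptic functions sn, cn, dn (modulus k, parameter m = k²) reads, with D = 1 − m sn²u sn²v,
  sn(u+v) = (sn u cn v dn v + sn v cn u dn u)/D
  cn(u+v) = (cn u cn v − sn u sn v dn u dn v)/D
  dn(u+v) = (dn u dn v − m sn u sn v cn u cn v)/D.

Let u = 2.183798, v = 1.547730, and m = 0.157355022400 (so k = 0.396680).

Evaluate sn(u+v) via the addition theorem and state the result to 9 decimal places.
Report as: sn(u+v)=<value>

sn(u+v)=-0.436493043

sn u = 0.8756312030511489, cn u = -0.4829803269732606, dn u = 0.9377372676203587
sn v = 0.9965108392335925, cn v = 0.08346344882618522, dn v = 0.9185538285059039
m = k² = 0.1573550224
D = 1 − m·sn²u·sn²v = 0.880191640513092
sn(u+v) = (sn u·cn v·dn v + sn v·cn u·dn u)/D = -0.3841975277732517/0.880191640513092 = -0.4364930432073754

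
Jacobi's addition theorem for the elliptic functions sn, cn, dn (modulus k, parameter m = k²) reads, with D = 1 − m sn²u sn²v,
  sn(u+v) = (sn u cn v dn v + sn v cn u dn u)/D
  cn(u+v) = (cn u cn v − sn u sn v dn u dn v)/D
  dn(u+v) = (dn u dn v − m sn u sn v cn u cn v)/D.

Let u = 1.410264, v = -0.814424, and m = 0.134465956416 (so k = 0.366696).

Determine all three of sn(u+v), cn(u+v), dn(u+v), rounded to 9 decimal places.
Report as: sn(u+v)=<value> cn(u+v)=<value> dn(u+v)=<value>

sn u = 0.9795079676000827, cn u = 0.2014054155378036, dn u = 0.9332676677430835
sn v = -0.7200323590511621, cn v = 0.6939404887446894, dn v = 0.9645136506750157
m = k² = 0.134465956416
D = 1 − m·sn²u·sn²v = 0.9331144472705013
sn(u+v) = (sn u·cn v·dn v + sn v·cn u·dn u)/D = 0.5202584486413447/0.9331144472705013 = 0.5575505235860168
cn(u+v) = (cn u·cn v − sn u·sn v·dn u·dn v)/D = 0.7746184340191204/0.9331144472705013 = 0.8301430079504124
dn(u+v) = (dn u·dn v − m·sn u·sn v·cn u·cn v)/D = 0.9134039771441804/0.9331144472705013 = 0.9788766852940956

sn(u+v)=0.557550524 cn(u+v)=0.830143008 dn(u+v)=0.978876685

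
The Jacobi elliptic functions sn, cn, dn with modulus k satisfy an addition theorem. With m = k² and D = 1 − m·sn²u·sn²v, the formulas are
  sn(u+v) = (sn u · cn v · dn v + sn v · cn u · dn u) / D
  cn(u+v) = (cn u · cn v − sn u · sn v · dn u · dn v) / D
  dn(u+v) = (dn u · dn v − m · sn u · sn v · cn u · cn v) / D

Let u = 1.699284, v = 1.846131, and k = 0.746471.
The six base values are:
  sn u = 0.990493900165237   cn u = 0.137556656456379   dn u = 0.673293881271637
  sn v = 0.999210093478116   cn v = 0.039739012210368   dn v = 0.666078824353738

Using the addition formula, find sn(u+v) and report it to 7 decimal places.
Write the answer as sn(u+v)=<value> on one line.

m = k² = 0.557218953841
D = 1 − m·sn²u·sn²v = 0.4541879543062323
sn(u+v) = (sn u·cn v·dn v + sn v·cn u·dn u)/D = 0.1187605916818364/0.4541879543062323 = 0.2614789550357891

sn(u+v)=0.2614790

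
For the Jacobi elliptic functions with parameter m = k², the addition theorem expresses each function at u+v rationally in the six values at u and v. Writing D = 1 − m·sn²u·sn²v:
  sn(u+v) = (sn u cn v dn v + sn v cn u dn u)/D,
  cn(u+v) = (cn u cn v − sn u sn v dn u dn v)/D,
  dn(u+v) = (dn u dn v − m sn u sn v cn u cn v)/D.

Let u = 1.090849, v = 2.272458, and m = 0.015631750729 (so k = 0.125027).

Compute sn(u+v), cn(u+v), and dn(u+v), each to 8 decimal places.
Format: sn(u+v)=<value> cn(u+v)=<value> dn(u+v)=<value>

sn u = 0.88578694112955, cn u = 0.4640921190069436, dn u = 0.9938485996927786
sn v = 0.7707352850872046, cn v = -0.6371554914787641, dn v = 0.9953462845161157
m = k² = 0.015631750729
D = 1 − m·sn²u·sn²v = 0.9927142099641401
sn(u+v) = (sn u·cn v·dn v + sn v·cn u·dn u)/D = -0.2062656672819286/0.9927142099641401 = -0.2077795051300611
cn(u+v) = (cn u·cn v − sn u·sn v·dn u·dn v)/D = -0.9710489056507234/0.9927142099641401 = -0.9781756883341085
dn(u+v) = (dn u·dn v − m·sn u·sn v·cn u·cn v)/D = 0.9923791823771235/0.9927142099641401 = 0.9996625135576243

sn(u+v)=-0.20777951 cn(u+v)=-0.97817569 dn(u+v)=0.99966251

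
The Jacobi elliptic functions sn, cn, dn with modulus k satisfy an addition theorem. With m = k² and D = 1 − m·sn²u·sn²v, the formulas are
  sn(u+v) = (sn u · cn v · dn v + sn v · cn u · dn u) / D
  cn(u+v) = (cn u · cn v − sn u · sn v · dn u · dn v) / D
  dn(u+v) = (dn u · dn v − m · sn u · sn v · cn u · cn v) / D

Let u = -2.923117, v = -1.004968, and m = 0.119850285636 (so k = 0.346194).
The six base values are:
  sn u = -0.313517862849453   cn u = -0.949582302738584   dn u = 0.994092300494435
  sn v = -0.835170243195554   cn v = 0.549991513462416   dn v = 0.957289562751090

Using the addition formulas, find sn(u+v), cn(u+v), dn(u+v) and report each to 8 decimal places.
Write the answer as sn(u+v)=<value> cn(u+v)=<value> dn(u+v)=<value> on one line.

m = k² = 0.119850285636
D = 1 − m·sn²u·sn²v = 0.9917829926045116
sn(u+v) = (sn u·cn v·dn v + sn v·cn u·dn u)/D = 0.6233101947415728/0.9917829926045116 = 0.6284743733149769
cn(u+v) = (cn u·cn v − sn u·sn v·dn u·dn v)/D = -0.7714388540583001/0.9917829926045116 = -0.777830291314466
dn(u+v) = (dn u·dn v − m·sn u·sn v·cn u·cn v)/D = 0.9680236561784511/0.9917829926045116 = 0.9760438154281449

sn(u+v)=0.62847437 cn(u+v)=-0.77783029 dn(u+v)=0.97604382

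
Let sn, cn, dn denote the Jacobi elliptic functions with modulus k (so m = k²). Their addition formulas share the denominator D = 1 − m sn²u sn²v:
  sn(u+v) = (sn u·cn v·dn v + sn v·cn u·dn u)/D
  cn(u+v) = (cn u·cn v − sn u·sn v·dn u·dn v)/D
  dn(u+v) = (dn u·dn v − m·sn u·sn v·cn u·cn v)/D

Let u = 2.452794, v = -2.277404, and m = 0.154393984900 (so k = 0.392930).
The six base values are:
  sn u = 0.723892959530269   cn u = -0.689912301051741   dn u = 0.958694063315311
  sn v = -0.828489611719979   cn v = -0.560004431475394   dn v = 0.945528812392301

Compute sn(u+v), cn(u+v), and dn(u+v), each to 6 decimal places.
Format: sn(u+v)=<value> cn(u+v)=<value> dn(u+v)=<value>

sn(u+v)=0.174356 cn(u+v)=0.984683 dn(u+v)=0.997650

m = k² = 0.1543939849
D = 1 − m·sn²u·sn²v = 0.9444667339064922
sn(u+v) = (sn u·cn v·dn v + sn v·cn u·dn u)/D = 0.1646737560384367/0.9444667339064922 = 0.1743563326548464
cn(u+v) = (cn u·cn v − sn u·sn v·dn u·dn v)/D = 0.9299999814667687/0.9444667339064922 = 0.984682623622024
dn(u+v) = (dn u·dn v − m·sn u·sn v·cn u·cn v)/D = 0.9422476537083509/0.9444667339064922 = 0.9976504411235717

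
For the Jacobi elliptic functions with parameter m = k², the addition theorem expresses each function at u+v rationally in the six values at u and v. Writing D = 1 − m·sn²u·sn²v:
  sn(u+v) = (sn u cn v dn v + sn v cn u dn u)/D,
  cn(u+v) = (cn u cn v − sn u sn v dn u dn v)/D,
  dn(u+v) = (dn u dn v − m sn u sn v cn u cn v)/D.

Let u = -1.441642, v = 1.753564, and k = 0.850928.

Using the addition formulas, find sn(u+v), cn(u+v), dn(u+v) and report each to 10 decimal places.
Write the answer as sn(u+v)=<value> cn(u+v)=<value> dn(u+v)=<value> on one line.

sn u = -0.9318506403694709, cn u = 0.3628420924355484, dn u = 0.6093025870796774
sn v = 0.9817290500705933, cn v = 0.1902841881173803, dn v = 0.5496717420892237
m = k² = 0.724078461184
D = 1 − m·sn²u·sn²v = 0.3940154809875665
sn(u+v) = (sn u·cn v·dn v + sn v·cn u·dn u)/D = 0.119575434704101/0.3940154809875665 = 0.3034790267742661
cn(u+v) = (cn u·cn v − sn u·sn v·dn u·dn v)/D = 0.3754329696140027/0.3940154809875665 = 0.9528381186267394
dn(u+v) = (dn u·dn v − m·sn u·sn v·cn u·cn v)/D = 0.3806509153518761/0.3940154809875665 = 0.9660811153861437

sn(u+v)=0.3034790268 cn(u+v)=0.9528381186 dn(u+v)=0.9660811154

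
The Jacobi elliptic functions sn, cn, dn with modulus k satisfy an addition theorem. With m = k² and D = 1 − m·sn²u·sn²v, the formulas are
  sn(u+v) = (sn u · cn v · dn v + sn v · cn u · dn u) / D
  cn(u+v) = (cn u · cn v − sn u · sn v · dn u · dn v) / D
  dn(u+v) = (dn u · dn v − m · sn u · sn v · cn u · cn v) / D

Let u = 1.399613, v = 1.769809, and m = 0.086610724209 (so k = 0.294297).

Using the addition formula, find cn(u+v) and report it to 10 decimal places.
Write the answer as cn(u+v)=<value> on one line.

sn u = 0.9804786652628122, cn u = 0.1966254992732483, dn u = 0.9574642467669801
sn v = 0.9878461592309436, cn v = -0.1554347634625961, dn v = 0.9568081249218712
m = k² = 0.086610724209
D = 1 − m·sn²u·sn²v = 0.9187493961230532
cn(u+v) = (cn u·cn v − sn u·sn v·dn u·dn v)/D = -0.9178714325848183/0.9187493961230532 = -0.9990443927996691

cn(u+v)=-0.9990443928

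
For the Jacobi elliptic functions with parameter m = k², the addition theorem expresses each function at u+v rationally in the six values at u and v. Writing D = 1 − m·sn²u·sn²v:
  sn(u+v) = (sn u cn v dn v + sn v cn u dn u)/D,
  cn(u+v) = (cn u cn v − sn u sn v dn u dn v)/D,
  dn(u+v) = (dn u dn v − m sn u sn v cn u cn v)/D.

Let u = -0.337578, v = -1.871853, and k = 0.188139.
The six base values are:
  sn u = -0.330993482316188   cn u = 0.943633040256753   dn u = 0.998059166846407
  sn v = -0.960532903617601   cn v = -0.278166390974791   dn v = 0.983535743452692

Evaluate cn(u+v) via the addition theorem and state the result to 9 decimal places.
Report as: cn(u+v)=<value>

m = k² = 0.035396283321
D = 1 − m·sn²u·sn²v = 0.9964221589740406
cn(u+v) = (cn u·cn v − sn u·sn v·dn u·dn v)/D = -0.5745757545458747/0.9964221589740406 = -0.5766388767763683

cn(u+v)=-0.576638877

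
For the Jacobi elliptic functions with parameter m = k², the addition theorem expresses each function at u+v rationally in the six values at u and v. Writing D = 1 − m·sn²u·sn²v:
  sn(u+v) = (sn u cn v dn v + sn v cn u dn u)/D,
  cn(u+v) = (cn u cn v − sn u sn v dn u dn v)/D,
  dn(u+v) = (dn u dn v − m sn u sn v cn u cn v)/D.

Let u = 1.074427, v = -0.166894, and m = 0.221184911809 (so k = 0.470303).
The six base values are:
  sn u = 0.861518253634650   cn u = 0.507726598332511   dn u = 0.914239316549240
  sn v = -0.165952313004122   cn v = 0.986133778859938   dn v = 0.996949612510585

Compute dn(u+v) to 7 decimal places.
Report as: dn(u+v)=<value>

dn(u+v)=0.9314952

m = k² = 0.221184911809
D = 1 − m·sn²u·sn²v = 0.9954788274193139
dn(u+v) = (dn u·dn v − m·sn u·sn v·cn u·cn v)/D = 0.9272837449417218/0.9954788274193139 = 0.9314951954785603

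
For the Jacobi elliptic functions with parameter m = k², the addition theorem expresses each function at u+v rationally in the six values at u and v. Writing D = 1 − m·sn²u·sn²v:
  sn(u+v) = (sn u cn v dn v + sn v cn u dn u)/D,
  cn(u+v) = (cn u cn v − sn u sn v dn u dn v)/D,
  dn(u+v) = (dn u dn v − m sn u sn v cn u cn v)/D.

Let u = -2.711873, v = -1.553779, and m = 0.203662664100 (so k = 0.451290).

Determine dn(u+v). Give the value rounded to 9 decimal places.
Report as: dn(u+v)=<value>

sn u = -0.5678642808350876, cn u = -0.823122201469289, dn u = 0.9666048484250036
sn v = -0.9953818017009276, cn v = 0.09599515009944654, dn v = 0.8934282855217602
m = k² = 0.2036626641
D = 1 − m·sn²u·sn²v = 0.9349301332623843
dn(u+v) = (dn u·dn v − m·sn u·sn v·cn u·cn v)/D = 0.8726882973401048/0.9349301332623843 = 0.9334262168820142

dn(u+v)=0.933426217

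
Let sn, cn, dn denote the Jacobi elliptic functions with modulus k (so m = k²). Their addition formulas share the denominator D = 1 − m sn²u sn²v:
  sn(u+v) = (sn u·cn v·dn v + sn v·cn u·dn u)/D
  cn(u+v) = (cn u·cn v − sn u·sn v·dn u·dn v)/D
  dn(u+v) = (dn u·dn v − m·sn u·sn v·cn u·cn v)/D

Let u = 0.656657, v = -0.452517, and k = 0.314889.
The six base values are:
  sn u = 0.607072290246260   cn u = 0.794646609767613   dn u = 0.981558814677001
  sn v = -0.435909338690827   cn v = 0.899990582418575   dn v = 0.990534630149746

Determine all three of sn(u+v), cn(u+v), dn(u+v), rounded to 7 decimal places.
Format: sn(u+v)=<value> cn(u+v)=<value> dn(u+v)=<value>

m = k² = 0.099155082321
D = 1 − m·sn²u·sn²v = 0.9930563448185226
sn(u+v) = (sn u·cn v·dn v + sn v·cn u·dn u)/D = 0.2011818863512874/0.9930563448185226 = 0.2025885916755838
cn(u+v) = (cn u·cn v − sn u·sn v·dn u·dn v)/D = 0.9724642680265749/0.9930563448185226 = 0.9792639391516996
dn(u+v) = (dn u·dn v − m·sn u·sn v·cn u·cn v)/D = 0.9910336453273396/0.9930563448185226 = 0.9979631573759768

sn(u+v)=0.2025886 cn(u+v)=0.9792639 dn(u+v)=0.9979632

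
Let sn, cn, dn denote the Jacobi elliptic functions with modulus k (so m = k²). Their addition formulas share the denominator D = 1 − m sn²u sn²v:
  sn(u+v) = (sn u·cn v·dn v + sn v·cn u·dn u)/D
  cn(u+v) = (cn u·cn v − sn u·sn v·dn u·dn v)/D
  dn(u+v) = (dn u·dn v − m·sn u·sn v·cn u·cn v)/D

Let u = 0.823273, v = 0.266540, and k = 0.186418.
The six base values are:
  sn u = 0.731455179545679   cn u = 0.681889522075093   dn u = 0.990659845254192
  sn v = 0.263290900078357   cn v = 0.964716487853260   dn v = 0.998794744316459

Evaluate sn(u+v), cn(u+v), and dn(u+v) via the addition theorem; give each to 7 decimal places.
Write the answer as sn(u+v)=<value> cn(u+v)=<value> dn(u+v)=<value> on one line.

sn(u+v)=0.8837939 cn(u+v)=0.4678763 dn(u+v)=0.9863345

m = k² = 0.034751670724
D = 1 − m·sn²u·sn²v = 0.9987110893087606
sn(u+v) = (sn u·cn v·dn v + sn v·cn u·dn u)/D = 0.8826548054111108/0.9987110893087606 = 0.883793936865189
cn(u+v) = (cn u·cn v − sn u·sn v·dn u·dn v)/D = 0.4672732973249864/0.9987110893087606 = 0.467876348152298
dn(u+v) = (dn u·dn v − m·sn u·sn v·cn u·cn v)/D = 0.9850632088677385/0.9987110893087606 = 0.9863345059576056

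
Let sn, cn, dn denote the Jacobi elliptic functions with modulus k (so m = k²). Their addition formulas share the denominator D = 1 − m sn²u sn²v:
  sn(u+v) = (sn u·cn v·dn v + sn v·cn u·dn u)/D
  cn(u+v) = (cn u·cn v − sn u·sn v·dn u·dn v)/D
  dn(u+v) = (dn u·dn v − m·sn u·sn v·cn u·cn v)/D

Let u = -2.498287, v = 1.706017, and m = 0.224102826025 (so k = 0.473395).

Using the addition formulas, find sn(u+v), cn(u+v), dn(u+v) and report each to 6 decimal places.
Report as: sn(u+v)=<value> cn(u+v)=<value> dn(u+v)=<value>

sn u = -0.7353494202848983, cn u = -0.6776881510596626, dn u = 0.9374534193874057
sn v = 0.9995506569073876, cn v = -0.02997472728833273, dn v = 0.8809645434638064
m = k² = 0.224102826025
D = 1 − m·sn²u·sn²v = 0.8789277928218902
sn(u+v) = (sn u·cn v·dn v + sn v·cn u·dn u)/D = -0.6155974754361773/0.8789277928218902 = -0.7003959602412125
cn(u+v) = (cn u·cn v − sn u·sn v·dn u·dn v)/D = 0.6273386750642469/0.8789277928218902 = 0.7137545088318461
dn(u+v) = (dn u·dn v − m·sn u·sn v·cn u·cn v)/D = 0.8292092628663993/0.8789277928218902 = 0.9434327479896109

sn(u+v)=-0.700396 cn(u+v)=0.713755 dn(u+v)=0.943433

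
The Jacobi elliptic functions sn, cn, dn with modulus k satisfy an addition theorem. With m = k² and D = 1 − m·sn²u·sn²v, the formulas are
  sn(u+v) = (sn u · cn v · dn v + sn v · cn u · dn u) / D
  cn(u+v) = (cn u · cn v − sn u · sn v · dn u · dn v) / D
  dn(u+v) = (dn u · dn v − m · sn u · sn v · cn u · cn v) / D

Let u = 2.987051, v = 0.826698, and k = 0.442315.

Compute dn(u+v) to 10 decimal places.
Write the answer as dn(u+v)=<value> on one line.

dn(u+v)=0.9776737940

sn u = 0.320912210079069, cn u = -0.947108944853847, dn u = 0.9898746487220646
sn v = 0.7247605168685367, cn v = 0.6890008658836732, dn v = 0.9472239996808007
m = k² = 0.195642559225
D = 1 − m·sn²u·sn²v = 0.9894166082942876
dn(u+v) = (dn u·dn v − m·sn u·sn v·cn u·cn v)/D = 0.9673266892288036/0.9894166082942876 = 0.9776737939505928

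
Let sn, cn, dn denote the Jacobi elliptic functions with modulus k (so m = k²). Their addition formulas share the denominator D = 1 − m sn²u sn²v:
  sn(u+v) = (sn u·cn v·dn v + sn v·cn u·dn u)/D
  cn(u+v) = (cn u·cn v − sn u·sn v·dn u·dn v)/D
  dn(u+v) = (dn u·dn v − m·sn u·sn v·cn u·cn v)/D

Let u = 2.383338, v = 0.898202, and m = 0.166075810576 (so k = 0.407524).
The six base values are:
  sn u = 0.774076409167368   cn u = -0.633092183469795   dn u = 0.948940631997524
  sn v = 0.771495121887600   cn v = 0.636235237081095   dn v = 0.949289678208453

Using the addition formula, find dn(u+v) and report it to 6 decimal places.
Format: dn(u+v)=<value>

m = k² = 0.166075810576
D = 1 − m·sn²u·sn²v = 0.940770179879609
dn(u+v) = (dn u·dn v − m·sn u·sn v·cn u·cn v)/D = 0.940768745369746/0.940770179879609 = 0.9999984751750281

dn(u+v)=0.999998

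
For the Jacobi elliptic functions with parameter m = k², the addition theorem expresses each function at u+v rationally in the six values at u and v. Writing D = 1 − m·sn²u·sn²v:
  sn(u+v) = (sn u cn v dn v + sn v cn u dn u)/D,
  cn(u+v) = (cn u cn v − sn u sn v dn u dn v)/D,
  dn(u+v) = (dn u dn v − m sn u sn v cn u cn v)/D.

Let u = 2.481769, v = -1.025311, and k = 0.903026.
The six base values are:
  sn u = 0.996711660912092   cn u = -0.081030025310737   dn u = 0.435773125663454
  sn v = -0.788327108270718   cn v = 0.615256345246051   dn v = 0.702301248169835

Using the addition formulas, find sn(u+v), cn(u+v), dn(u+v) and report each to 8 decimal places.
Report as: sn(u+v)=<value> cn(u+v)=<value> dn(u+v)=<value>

sn(u+v)=0.92338477 cn(u+v)=0.38387573 dn(u+v)=0.55200553

m = k² = 0.815455956676
D = 1 − m·sn²u·sn²v = 0.4965544460019754
sn(u+v) = (sn u·cn v·dn v + sn v·cn u·dn u)/D = 0.4585108112060246/0.4965544460019754 = 0.923384766560323
cn(u+v) = (cn u·cn v − sn u·sn v·dn u·dn v)/D = 0.1906151983749512/0.4965544460019754 = 0.383875725833684
dn(u+v) = (dn u·dn v − m·sn u·sn v·cn u·cn v)/D = 0.2741007979402993/0.4965544460019754 = 0.5520055255717293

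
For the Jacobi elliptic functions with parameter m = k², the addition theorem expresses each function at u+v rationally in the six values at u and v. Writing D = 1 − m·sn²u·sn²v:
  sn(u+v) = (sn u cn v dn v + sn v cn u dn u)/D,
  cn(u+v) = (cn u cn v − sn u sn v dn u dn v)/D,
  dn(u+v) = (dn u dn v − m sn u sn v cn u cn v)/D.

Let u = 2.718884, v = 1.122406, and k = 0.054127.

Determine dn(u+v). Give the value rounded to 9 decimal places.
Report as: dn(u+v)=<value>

dn(u+v)=0.999395853

sn u = 0.4123001049483193, cn u = -0.9110480906404474, dn u = 0.9997509543893903
sn v = 0.9009136180909067, cn v = 0.4339984478524687, dn v = 0.9988103406296784
m = k² = 0.002929732129
D = 1 − m·sn²u·sn²v = 0.999595776919046
dn(u+v) = (dn u·dn v − m·sn u·sn v·cn u·cn v)/D = 0.9989918741018467/0.999595776919046 = 0.999395852972628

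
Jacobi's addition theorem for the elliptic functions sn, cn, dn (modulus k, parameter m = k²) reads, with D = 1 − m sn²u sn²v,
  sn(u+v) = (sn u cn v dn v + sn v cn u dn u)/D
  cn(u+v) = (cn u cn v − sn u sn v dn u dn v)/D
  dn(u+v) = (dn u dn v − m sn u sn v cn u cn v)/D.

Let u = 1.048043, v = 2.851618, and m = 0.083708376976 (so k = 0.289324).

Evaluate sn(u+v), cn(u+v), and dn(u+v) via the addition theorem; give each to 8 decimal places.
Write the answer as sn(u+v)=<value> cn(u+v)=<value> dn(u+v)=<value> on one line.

sn u = 0.859951802200166, cn u = 0.510375252037838, dn u = 0.9685536761773206
sn v = 0.3507559513819552, cn v = -0.93646690415099, dn v = 0.9948373637735783
m = k² = 0.083708376976
D = 1 − m·sn²u·sn²v = 0.9923839946480943
sn(u+v) = (sn u·cn v·dn v + sn v·cn u·dn u)/D = -0.6277711206964832/0.9923839946480943 = -0.6325889213067113
cn(u+v) = (cn u·cn v − sn u·sn v·dn u·dn v)/D = -0.7685892354523257/0.9923839946480943 = -0.77448773821153
dn(u+v) = (dn u·dn v − m·sn u·sn v·cn u·cn v)/D = 0.9756212419539395/0.9923839946480943 = 0.9831086023307953

sn(u+v)=-0.63258892 cn(u+v)=-0.77448774 dn(u+v)=0.98310860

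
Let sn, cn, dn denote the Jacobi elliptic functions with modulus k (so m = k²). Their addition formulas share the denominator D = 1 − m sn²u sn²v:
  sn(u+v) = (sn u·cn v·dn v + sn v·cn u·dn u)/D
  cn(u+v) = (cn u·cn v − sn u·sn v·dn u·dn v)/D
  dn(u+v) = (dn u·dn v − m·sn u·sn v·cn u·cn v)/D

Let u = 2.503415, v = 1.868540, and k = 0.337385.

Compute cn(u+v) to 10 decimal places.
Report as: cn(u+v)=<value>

sn u = 0.6646920516502859, cn u = -0.7471174448993502, dn u = 0.9745300101126946
sn v = 0.9723850457020819, cn v = -0.233382353435216, dn v = 0.944654065236526
m = k² = 0.113828638225
D = 1 − m·sn²u·sn²v = 0.9524479708742244
cn(u+v) = (cn u·cn v − sn u·sn v·dn u·dn v)/D = -0.4206494077080886/0.9524479708742244 = -0.4416507993838096

cn(u+v)=-0.4416507994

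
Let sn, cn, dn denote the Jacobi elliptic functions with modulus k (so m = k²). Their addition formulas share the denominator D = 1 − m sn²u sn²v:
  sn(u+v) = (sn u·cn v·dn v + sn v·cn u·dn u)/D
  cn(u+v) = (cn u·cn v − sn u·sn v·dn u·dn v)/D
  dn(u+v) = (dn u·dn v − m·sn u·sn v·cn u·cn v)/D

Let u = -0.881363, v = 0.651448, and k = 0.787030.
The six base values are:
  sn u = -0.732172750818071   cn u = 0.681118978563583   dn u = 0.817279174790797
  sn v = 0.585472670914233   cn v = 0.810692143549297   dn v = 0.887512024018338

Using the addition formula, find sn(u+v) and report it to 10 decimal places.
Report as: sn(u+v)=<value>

m = k² = 0.6194162209
D = 1 − m·sn²u·sn²v = 0.8861788542708962
sn(u+v) = (sn u·cn v·dn v + sn v·cn u·dn u)/D = -0.2008858127346388/0.8861788542708962 = -0.2266876621648997

sn(u+v)=-0.2266876622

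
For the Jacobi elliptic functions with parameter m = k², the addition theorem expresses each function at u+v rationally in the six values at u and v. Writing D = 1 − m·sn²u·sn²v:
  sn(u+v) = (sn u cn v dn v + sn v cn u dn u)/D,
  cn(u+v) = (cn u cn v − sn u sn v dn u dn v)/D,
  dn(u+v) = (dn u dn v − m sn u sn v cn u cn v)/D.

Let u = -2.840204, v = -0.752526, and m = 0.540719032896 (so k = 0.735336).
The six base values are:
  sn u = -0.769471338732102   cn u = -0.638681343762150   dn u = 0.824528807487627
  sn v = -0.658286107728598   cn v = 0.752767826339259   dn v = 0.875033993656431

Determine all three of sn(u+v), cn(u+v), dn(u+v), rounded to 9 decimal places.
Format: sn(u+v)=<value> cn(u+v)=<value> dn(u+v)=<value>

m = k² = 0.540719032896
D = 1 − m·sn²u·sn²v = 0.8612650339093148
sn(u+v) = (sn u·cn v·dn v + sn v·cn u·dn u)/D = -0.1601879837208487/0.8612650339093148 = -0.1859915094819876
cn(u+v) = (cn u·cn v − sn u·sn v·dn u·dn v)/D = -0.8462371230962763/0.8612650339093148 = -0.9825513515336548
dn(u+v) = (dn u·dn v − m·sn u·sn v·cn u·cn v)/D = 0.8531720257044154/0.8612650339093148 = 0.9906033475338423

sn(u+v)=-0.185991509 cn(u+v)=-0.982551352 dn(u+v)=0.990603348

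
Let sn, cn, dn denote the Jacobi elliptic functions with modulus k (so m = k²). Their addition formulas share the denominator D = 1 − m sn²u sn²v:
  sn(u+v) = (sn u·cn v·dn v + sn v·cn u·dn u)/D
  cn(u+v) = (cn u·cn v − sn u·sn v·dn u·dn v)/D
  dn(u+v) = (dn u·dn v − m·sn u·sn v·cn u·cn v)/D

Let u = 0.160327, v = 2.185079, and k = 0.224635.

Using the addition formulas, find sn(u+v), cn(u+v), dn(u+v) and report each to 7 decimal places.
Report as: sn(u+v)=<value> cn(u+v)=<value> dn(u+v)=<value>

sn u = 0.1596069838459361, cn u = 0.9871806373240933, dn u = 0.9993570632244954
sn v = 0.8362915652910454, cn v = -0.5482849786589572, dn v = 0.9821957476645309
m = k² = 0.050460883225
D = 1 − m·sn²u·sn²v = 0.9991009702522495
sn(u+v) = (sn u·cn v·dn v + sn v·cn u·dn u)/D = 0.7390879909380805/0.9991009702522495 = 0.7397530509368619
cn(u+v) = (cn u·cn v − sn u·sn v·dn u·dn v)/D = -0.6722735235081761/0.9991009702522495 = -0.6728784612614707
dn(u+v) = (dn u·dn v − m·sn u·sn v·cn u·cn v)/D = 0.9852098445976423/0.9991009702522495 = 0.9860963745725319

sn(u+v)=0.7397531 cn(u+v)=-0.6728785 dn(u+v)=0.9860964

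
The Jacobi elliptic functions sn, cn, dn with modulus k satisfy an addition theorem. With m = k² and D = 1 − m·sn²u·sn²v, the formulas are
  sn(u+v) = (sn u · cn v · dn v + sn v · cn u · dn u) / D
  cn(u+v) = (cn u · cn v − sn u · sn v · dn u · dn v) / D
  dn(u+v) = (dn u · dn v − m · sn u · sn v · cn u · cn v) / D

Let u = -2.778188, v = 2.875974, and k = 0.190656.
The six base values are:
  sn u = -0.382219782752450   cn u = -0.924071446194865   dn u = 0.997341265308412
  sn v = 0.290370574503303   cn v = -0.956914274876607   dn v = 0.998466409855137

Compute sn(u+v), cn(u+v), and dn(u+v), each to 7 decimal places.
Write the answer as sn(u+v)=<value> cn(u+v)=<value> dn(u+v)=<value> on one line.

m = k² = 0.036349710336
D = 1 − m·sn²u·sn²v = 0.9995522532061633
sn(u+v) = (sn u·cn v·dn v + sn v·cn u·dn u)/D = 0.09758089663018641/0.9995522532061633 = 0.09762460773529946
cn(u+v) = (cn u·cn v − sn u·sn v·dn u·dn v)/D = 0.9947777015506363/0.9995522532061633 = 0.9952233095966598
dn(u+v) = (dn u·dn v − m·sn u·sn v·cn u·cn v)/D = 0.9993790991444562/0.9995522532061633 = 0.9998267683743879

sn(u+v)=0.0976246 cn(u+v)=0.9952233 dn(u+v)=0.9998268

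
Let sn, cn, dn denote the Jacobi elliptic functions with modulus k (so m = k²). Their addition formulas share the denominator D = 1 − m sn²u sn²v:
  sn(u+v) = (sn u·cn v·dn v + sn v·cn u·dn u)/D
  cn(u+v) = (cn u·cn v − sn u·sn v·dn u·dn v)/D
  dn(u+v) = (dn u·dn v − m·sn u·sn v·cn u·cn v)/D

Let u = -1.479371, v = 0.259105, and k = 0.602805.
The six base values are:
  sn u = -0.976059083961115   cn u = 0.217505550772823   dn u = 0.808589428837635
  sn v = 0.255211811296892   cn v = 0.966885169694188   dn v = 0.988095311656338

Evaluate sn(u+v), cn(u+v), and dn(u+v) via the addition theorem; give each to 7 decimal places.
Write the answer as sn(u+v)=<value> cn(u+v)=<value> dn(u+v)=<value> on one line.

m = k² = 0.363373868025
D = 1 − m·sn²u·sn²v = 0.977452030073817
sn(u+v) = (sn u·cn v·dn v + sn v·cn u·dn u)/D = -0.8876173699978363/0.977452030073817 = -0.9080930241976208
cn(u+v) = (cn u·cn v − sn u·sn v·dn u·dn v)/D = 0.4093261237369907/0.977452030073817 = 0.4187685033567105
dn(u+v) = (dn u·dn v − m·sn u·sn v·cn u·cn v)/D = 0.8179994288144033/0.977452030073817 = 0.836869128761877

sn(u+v)=-0.9080930 cn(u+v)=0.4187685 dn(u+v)=0.8368691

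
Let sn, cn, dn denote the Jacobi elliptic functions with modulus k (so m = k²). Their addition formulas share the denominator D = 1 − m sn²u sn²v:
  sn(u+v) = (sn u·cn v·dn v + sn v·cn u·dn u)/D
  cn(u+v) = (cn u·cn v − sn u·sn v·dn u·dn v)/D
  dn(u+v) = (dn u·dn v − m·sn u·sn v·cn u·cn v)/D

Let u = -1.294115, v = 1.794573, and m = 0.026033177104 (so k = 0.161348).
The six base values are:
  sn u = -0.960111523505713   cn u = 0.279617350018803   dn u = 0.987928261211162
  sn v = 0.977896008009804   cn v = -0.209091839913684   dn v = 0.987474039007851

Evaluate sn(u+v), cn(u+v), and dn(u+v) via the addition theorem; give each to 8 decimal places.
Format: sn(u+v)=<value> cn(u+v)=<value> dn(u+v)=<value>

sn(u+v)=0.47937366 cn(u+v)=0.87761090 dn(u+v)=0.99700431

m = k² = 0.026033177104
D = 1 − m·sn²u·sn²v = 0.9770514165021248
sn(u+v) = (sn u·cn v·dn v + sn v·cn u·dn u)/D = 0.4683727137546963/0.9770514165021248 = 0.479373660223006
cn(u+v) = (cn u·cn v − sn u·sn v·dn u·dn v)/D = 0.8574709741436557/0.9770514165021248 = 0.8776109011882191
dn(u+v) = (dn u·dn v − m·sn u·sn v·cn u·cn v)/D = 0.9741244758008434/0.9770514165021248 = 0.9970043125143199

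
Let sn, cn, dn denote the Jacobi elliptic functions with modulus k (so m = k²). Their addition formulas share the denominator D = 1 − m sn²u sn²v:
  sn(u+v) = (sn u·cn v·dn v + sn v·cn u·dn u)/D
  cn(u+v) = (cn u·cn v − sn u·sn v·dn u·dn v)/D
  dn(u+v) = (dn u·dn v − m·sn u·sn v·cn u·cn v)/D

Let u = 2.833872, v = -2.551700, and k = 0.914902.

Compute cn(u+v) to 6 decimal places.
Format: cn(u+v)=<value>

cn(u+v)=0.961305

sn u = 0.9797987435802585, cn u = -0.1999860547101893, dn u = 0.4432059207695247
sn v = -0.9966777929250494, cn v = -0.08144554677852214, dn v = 0.4104957612011101
m = k² = 0.837045669604
D = 1 − m·sn²u·sn²v = 0.2017618611615897
cn(u+v) = (cn u·cn v − sn u·sn v·dn u·dn v)/D = 0.1939546141129358/0.2017618611615897 = 0.9613046439812471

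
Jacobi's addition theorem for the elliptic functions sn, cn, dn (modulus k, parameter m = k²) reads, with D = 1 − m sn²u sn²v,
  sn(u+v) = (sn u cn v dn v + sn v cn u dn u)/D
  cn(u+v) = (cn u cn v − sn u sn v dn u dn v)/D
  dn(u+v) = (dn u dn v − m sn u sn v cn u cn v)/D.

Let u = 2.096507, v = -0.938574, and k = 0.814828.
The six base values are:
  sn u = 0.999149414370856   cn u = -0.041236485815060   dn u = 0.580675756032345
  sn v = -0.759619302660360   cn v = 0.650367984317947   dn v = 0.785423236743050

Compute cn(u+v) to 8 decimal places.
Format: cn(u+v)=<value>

m = k² = 0.663944669584
D = 1 − m·sn²u·sn²v = 0.617541119934937
cn(u+v) = (cn u·cn v − sn u·sn v·dn u·dn v)/D = 0.3193307384501807/0.617541119934937 = 0.5171003648855396

cn(u+v)=0.51710036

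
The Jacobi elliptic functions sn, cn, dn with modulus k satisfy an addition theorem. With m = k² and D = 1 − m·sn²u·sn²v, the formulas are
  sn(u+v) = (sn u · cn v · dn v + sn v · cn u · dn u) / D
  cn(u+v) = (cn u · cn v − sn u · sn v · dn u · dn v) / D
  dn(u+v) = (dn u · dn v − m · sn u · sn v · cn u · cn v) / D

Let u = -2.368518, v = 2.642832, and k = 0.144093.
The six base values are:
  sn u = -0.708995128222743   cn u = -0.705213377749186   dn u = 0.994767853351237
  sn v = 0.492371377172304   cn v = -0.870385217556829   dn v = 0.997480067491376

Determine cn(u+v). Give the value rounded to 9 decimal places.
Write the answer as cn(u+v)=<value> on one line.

m = k² = 0.020762792649
D = 1 − m·sn²u·sn²v = 0.9974697824400077
cn(u+v) = (cn u·cn v − sn u·sn v·dn u·dn v)/D = 0.960194644679619/0.9974697824400077 = 0.962630308790702

cn(u+v)=0.962630309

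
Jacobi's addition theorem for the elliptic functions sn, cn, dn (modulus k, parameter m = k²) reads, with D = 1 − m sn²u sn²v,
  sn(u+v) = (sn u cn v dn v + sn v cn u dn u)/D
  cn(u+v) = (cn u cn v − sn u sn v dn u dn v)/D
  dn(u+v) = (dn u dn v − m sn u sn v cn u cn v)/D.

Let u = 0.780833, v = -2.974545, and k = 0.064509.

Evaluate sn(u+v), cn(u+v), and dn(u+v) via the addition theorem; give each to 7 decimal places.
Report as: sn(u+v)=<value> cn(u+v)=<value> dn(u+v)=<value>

sn(u+v)=-0.8137987 cn(u+v)=-0.5811469 dn(u+v)=0.9986211

sn u = 0.7036638013576602, cn u = 0.710533077807703, dn u = 0.9989692224952983
sn v = -0.1694980072209084, cn v = -0.9855305299929277, dn v = 0.9999402204284632
m = k² = 0.004161411081
D = 1 − m·sn²u·sn²v = 0.9999408029271086
sn(u+v) = (sn u·cn v·dn v + sn v·cn u·dn u)/D = -0.8137505031785279/0.9999408029271086 = -0.8137986776781693
cn(u+v) = (cn u·cn v − sn u·sn v·dn u·dn v)/D = -0.5811124916358307/0.9999408029271086 = -0.5811468938308654
dn(u+v) = (dn u·dn v − m·sn u·sn v·cn u·cn v)/D = 0.9985619485280969/0.9999408029271086 = 0.9986210639720117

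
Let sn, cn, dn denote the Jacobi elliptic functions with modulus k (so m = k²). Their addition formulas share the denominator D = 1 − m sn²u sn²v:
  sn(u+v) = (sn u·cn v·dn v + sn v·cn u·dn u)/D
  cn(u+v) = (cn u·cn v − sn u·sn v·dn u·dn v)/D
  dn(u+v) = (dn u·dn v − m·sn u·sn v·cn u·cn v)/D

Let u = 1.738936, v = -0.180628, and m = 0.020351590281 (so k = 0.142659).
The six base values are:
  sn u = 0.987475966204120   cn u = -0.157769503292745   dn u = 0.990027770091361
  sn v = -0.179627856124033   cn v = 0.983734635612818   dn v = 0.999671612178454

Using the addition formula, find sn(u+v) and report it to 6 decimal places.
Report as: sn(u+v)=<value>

sn(u+v)=0.999793

m = k² = 0.020351590281
D = 1 − m·sn²u·sn²v = 0.9993596774557443
sn(u+v) = (sn u·cn v·dn v + sn v·cn u·dn u)/D = 0.9991524958218319/0.9993596774557443 = 0.9997926856180151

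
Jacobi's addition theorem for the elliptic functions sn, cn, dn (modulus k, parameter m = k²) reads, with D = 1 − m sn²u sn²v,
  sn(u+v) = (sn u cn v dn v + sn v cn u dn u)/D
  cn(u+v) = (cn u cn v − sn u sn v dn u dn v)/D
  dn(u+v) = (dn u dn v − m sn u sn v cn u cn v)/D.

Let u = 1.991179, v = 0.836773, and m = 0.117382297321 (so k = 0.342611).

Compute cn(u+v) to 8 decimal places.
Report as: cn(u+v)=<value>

cn(u+v)=-0.91666602

sn u = 0.939566384268238, cn u = -0.3423667763570376, dn u = 0.9467717094320293
sn v = 0.7357894964188151, cn v = 0.677210319590411, dn v = 0.9677039041446963
m = k² = 0.117382297321
D = 1 − m·sn²u·sn²v = 0.943899760778733
cn(u+v) = (cn u·cn v − sn u·sn v·dn u·dn v)/D = -0.8652408387873681/0.943899760778733 = -0.9166660219020821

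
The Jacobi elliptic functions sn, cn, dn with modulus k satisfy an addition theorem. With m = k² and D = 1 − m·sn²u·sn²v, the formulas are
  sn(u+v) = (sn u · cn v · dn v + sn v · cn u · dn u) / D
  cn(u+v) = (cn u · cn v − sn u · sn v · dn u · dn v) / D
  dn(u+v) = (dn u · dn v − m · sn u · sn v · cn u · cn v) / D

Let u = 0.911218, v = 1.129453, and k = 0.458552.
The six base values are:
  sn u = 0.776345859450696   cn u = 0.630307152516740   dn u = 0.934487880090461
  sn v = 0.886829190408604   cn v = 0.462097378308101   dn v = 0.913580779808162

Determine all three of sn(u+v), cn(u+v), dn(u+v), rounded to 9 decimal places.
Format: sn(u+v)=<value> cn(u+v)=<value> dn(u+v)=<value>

m = k² = 0.210269936704
D = 1 − m·sn²u·sn²v = 0.9003292731144015
sn(u+v) = (sn u·cn v·dn v + sn v·cn u·dn u)/D = 0.8500998757866374/0.9003292731144015 = 0.9442099698102545
cn(u+v) = (cn u·cn v − sn u·sn v·dn u·dn v)/D = -0.2965181296552543/0.9003292731144015 = -0.3293440949993157
dn(u+v) = (dn u·dn v − m·sn u·sn v·cn u·cn v)/D = 0.8115645797917249/0.9003292731144015 = 0.9014086335151321

sn(u+v)=0.944209970 cn(u+v)=-0.329344095 dn(u+v)=0.901408634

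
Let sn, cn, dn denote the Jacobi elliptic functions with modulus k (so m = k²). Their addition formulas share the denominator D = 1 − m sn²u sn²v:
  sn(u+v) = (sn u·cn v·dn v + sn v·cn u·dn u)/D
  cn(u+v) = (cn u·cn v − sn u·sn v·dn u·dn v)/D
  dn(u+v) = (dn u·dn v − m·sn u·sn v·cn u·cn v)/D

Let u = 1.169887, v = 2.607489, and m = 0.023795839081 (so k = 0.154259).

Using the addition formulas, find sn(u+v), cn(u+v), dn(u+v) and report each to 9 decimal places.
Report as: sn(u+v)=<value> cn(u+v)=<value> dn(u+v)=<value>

sn u = 0.9188140703712229, cn u = 0.3946906435271368, dn u = 0.9899045880716988
sn v = 0.5247457404647005, cn v = -0.8512590133820335, dn v = 0.9967184272149704
m = k² = 0.023795839081
D = 1 − m·sn²u·sn²v = 0.9944683570290443
sn(u+v) = (sn u·cn v·dn v + sn v·cn u·dn u)/D = -0.5745607302696788/0.9944683570290443 = -0.5777566739138571
cn(u+v) = (cn u·cn v − sn u·sn v·dn u·dn v)/D = -0.811694080527892/0.9944683570290443 = -0.8162090576243301
dn(u+v) = (dn u·dn v − m·sn u·sn v·cn u·cn v)/D = 0.9905108934054609/0.9944683570290443 = 0.9960205233322795

sn(u+v)=-0.577756674 cn(u+v)=-0.816209058 dn(u+v)=0.996020523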